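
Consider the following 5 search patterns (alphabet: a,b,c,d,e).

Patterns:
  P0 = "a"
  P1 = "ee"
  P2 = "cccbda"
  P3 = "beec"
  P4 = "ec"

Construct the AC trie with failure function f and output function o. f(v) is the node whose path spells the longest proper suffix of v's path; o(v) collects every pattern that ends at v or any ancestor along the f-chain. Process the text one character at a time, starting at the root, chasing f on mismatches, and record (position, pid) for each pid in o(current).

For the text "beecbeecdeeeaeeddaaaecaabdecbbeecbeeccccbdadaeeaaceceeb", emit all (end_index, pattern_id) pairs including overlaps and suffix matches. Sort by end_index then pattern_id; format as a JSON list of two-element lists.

Build automaton:
Trie (insert patterns):
  0='ε' goto a→1 b→10 c→4 e→2
  1='a' goto ·  ←P0
  2='e' goto c→14 e→3
  3='ee' goto ·  ←P1
  4='c' goto c→5
  5='cc' goto c→6
  6='ccc' goto b→7
  7='cccb' goto d→8
  8='cccbd' goto a→9
  9='cccbda' goto ·  ←P2
  10='b' goto e→11
  11='be' goto e→12
  12='bee' goto c→13
  13='beec' goto ·  ←P3
  14='ec' goto ·  ←P4

Failure links (BFS by depth):
  n1('a'): parent n0 fail=0; on 'a' 0 → fail=0;  out {0}∪∅={0}
  n2('e'): parent n0 fail=0; on 'e' 0 → fail=0;  out ∅∪∅=∅
  n4('c'): parent n0 fail=0; on 'c' 0 → fail=0;  out ∅∪∅=∅
  n10('b'): parent n0 fail=0; on 'b' 0 → fail=0;  out ∅∪∅=∅
  n3('ee'): parent n2 fail=0; on 'e' 0 → fail=2;  out {1}∪∅={1}
  n5('cc'): parent n4 fail=0; on 'c' 0 → fail=4;  out ∅∪∅=∅
  n11('be'): parent n10 fail=0; on 'e' 0 → fail=2;  out ∅∪∅=∅
  n14('ec'): parent n2 fail=0; on 'c' 0 → fail=4;  out {4}∪∅={4}
  n6('ccc'): parent n5 fail=4; on 'c' 4 → fail=5;  out ∅∪∅=∅
  n12('bee'): parent n11 fail=2; on 'e' 2 → fail=3;  out ∅∪{1}={1}
  n7('cccb'): parent n6 fail=5; on 'b' 5→4→0 → fail=10;  out ∅∪∅=∅
  n13('beec'): parent n12 fail=3; on 'c' 3→2 → fail=14;  out {3}∪{4}={3,4}
  n8('cccbd'): parent n7 fail=10; on 'd' 10→0 → fail=0;  out ∅∪∅=∅
  n9('cccbda'): parent n8 fail=0; on 'a' 0 → fail=1;  out {2}∪{0}={0,2}

Run:
pos 0 'b': at 10
pos 1 'e': at 11
pos 2 'e': at 12  → match P1@[1:2]
pos 3 'c': at 13  → match P3@[0:3],P4@[2:3]
pos 4 'b': at 10 ·f
pos 5 'e': at 11
pos 6 'e': at 12  → match P1@[5:6]
pos 7 'c': at 13  → match P3@[4:7],P4@[6:7]
pos 8 'd': at 0 ·f
pos 9 'e': at 2
pos 10 'e': at 3  → match P1@[9:10]
pos 11 'e': at 3 ·f  → match P1@[10:11]
pos 12 'a': at 1 ·f  → match P0@[12:12]
pos 13 'e': at 2 ·f
pos 14 'e': at 3  → match P1@[13:14]
pos 15 'd': at 0 ·f
pos 16 'd': at 0
pos 17 'a': at 1  → match P0@[17:17]
pos 18 'a': at 1 ·f  → match P0@[18:18]
pos 19 'a': at 1 ·f  → match P0@[19:19]
pos 20 'e': at 2 ·f
pos 21 'c': at 14  → match P4@[20:21]
pos 22 'a': at 1 ·f  → match P0@[22:22]
pos 23 'a': at 1 ·f  → match P0@[23:23]
pos 24 'b': at 10 ·f
pos 25 'd': at 0 ·f
pos 26 'e': at 2
pos 27 'c': at 14  → match P4@[26:27]
pos 28 'b': at 10 ·f
pos 29 'b': at 10 ·f
pos 30 'e': at 11
pos 31 'e': at 12  → match P1@[30:31]
pos 32 'c': at 13  → match P3@[29:32],P4@[31:32]
pos 33 'b': at 10 ·f
pos 34 'e': at 11
pos 35 'e': at 12  → match P1@[34:35]
pos 36 'c': at 13  → match P3@[33:36],P4@[35:36]
pos 37 'c': at 5 ·f
pos 38 'c': at 6
pos 39 'c': at 6 ·f
pos 40 'b': at 7
pos 41 'd': at 8
pos 42 'a': at 9  → match P0@[42:42],P2@[37:42]
pos 43 'd': at 0 ·f
pos 44 'a': at 1  → match P0@[44:44]
pos 45 'e': at 2 ·f
pos 46 'e': at 3  → match P1@[45:46]
pos 47 'a': at 1 ·f  → match P0@[47:47]
pos 48 'a': at 1 ·f  → match P0@[48:48]
pos 49 'c': at 4 ·f
pos 50 'e': at 2 ·f
pos 51 'c': at 14  → match P4@[50:51]
pos 52 'e': at 2 ·f
pos 53 'e': at 3  → match P1@[52:53]
pos 54 'b': at 10 ·f

Result: [[2,1],[3,3],[3,4],[6,1],[7,3],[7,4],[10,1],[11,1],[12,0],[14,1],[17,0],[18,0],[19,0],[21,4],[22,0],[23,0],[27,4],[31,1],[32,3],[32,4],[35,1],[36,3],[36,4],[42,0],[42,2],[44,0],[46,1],[47,0],[48,0],[51,4],[53,1]]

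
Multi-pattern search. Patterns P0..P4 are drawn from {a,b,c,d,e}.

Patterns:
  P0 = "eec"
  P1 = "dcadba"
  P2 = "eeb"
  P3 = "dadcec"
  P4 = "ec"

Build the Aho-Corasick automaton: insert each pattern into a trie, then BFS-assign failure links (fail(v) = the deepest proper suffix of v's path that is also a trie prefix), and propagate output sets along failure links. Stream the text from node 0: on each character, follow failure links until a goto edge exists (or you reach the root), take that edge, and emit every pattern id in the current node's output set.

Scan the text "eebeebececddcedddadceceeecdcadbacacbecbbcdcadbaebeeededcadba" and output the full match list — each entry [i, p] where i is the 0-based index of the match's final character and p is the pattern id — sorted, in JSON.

Construct AC machine:
Trie (insert patterns):
  n0 'ε': d→4 e→1
  n1 'e': c→16 e→2
  n2 'ee': b→10 c→3
  n3 'eec': ·  [P0 ends]
  n4 'd': a→11 c→5
  n5 'dc': a→6
  n6 'dca': d→7
  n7 'dcad': b→8
  n8 'dcadb': a→9
  n9 'dcadba': ·  [P1 ends]
  n10 'eeb': ·  [P2 ends]
  n11 'da': d→12
  n12 'dad': c→13
  n13 'dadc': e→14
  n14 'dadce': c→15
  n15 'dadcec': ·  [P3 ends]
  n16 'ec': ·  [P4 ends]

BFS fail/out derivation:
  n1('e'): parent n0 fail=0; on 'e' 0 → fail=0;  out ∅∪∅=∅
  n4('d'): parent n0 fail=0; on 'd' 0 → fail=0;  out ∅∪∅=∅
  n2('ee'): parent n1 fail=0; on 'e' 0 → fail=1;  out ∅∪∅=∅
  n5('dc'): parent n4 fail=0; on 'c' 0 → fail=0;  out ∅∪∅=∅
  n11('da'): parent n4 fail=0; on 'a' 0 → fail=0;  out ∅∪∅=∅
  n16('ec'): parent n1 fail=0; on 'c' 0 → fail=0;  out {4}∪∅={4}
  n3('eec'): parent n2 fail=1; on 'c' 1 → fail=16;  out {0}∪{4}={0,4}
  n6('dca'): parent n5 fail=0; on 'a' 0 → fail=0;  out ∅∪∅=∅
  n10('eeb'): parent n2 fail=1; on 'b' 1→0 → fail=0;  out {2}∪∅={2}
  n12('dad'): parent n11 fail=0; on 'd' 0 → fail=4;  out ∅∪∅=∅
  n7('dcad'): parent n6 fail=0; on 'd' 0 → fail=4;  out ∅∪∅=∅
  n13('dadc'): parent n12 fail=4; on 'c' 4 → fail=5;  out ∅∪∅=∅
  n8('dcadb'): parent n7 fail=4; on 'b' 4→0 → fail=0;  out ∅∪∅=∅
  n14('dadce'): parent n13 fail=5; on 'e' 5→0 → fail=1;  out ∅∪∅=∅
  n9('dcadba'): parent n8 fail=0; on 'a' 0 → fail=0;  out {1}∪∅={1}
  n15('dadcec'): parent n14 fail=1; on 'c' 1 → fail=16;  out {3}∪{4}={3,4}

Run:
pos 0 'e': at 1
pos 1 'e': at 2
pos 2 'b': at 10  ** P2@[0:2]
pos 3 'e': at 1 (via fail)
pos 4 'e': at 2
pos 5 'b': at 10  ** P2@[3:5]
pos 6 'e': at 1 (via fail)
pos 7 'c': at 16  ** P4@[6:7]
pos 8 'e': at 1 (via fail)
pos 9 'c': at 16  ** P4@[8:9]
pos 10 'd': at 4 (via fail)
pos 11 'd': at 4 (via fail)
pos 12 'c': at 5
pos 13 'e': at 1 (via fail)
pos 14 'd': at 4 (via fail)
pos 15 'd': at 4 (via fail)
pos 16 'd': at 4 (via fail)
pos 17 'a': at 11
pos 18 'd': at 12
pos 19 'c': at 13
pos 20 'e': at 14
pos 21 'c': at 15  ** P3@[16:21],P4@[20:21]
pos 22 'e': at 1 (via fail)
pos 23 'e': at 2
pos 24 'e': at 2 (via fail)
pos 25 'c': at 3  ** P0@[23:25],P4@[24:25]
pos 26 'd': at 4 (via fail)
pos 27 'c': at 5
pos 28 'a': at 6
pos 29 'd': at 7
pos 30 'b': at 8
pos 31 'a': at 9  ** P1@[26:31]
pos 32 'c': at 0 (via fail)
pos 33 'a': at 0
pos 34 'c': at 0
pos 35 'b': at 0
pos 36 'e': at 1
pos 37 'c': at 16  ** P4@[36:37]
pos 38 'b': at 0 (via fail)
pos 39 'b': at 0
pos 40 'c': at 0
pos 41 'd': at 4
pos 42 'c': at 5
pos 43 'a': at 6
pos 44 'd': at 7
pos 45 'b': at 8
pos 46 'a': at 9  ** P1@[41:46]
pos 47 'e': at 1 (via fail)
pos 48 'b': at 0 (via fail)
pos 49 'e': at 1
pos 50 'e': at 2
pos 51 'e': at 2 (via fail)
pos 52 'd': at 4 (via fail)
pos 53 'e': at 1 (via fail)
pos 54 'd': at 4 (via fail)
pos 55 'c': at 5
pos 56 'a': at 6
pos 57 'd': at 7
pos 58 'b': at 8
pos 59 'a': at 9  ** P1@[54:59]

Result: [[2,2],[5,2],[7,4],[9,4],[21,3],[21,4],[25,0],[25,4],[31,1],[37,4],[46,1],[59,1]]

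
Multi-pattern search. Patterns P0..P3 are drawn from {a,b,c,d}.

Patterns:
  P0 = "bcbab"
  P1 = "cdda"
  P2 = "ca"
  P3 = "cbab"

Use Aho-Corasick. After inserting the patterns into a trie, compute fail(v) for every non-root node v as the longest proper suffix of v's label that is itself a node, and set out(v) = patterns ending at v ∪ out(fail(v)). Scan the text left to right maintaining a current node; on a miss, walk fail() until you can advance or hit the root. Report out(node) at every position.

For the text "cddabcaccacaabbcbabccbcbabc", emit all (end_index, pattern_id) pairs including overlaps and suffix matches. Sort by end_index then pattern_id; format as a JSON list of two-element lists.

Construct AC machine:
Trie (insert patterns):
  n0 'ε': b→1 c→6
  n1 'b': c→2
  n2 'bc': b→3
  n3 'bcb': a→4
  n4 'bcba': b→5
  n5 'bcbab': ·  [P0 ends]
  n6 'c': a→10 b→11 d→7
  n7 'cd': d→8
  n8 'cdd': a→9
  n9 'cdda': ·  [P1 ends]
  n10 'ca': ·  [P2 ends]
  n11 'cb': a→12
  n12 'cba': b→13
  n13 'cbab': ·  [P3 ends]

Failure links (BFS by depth):
  fail(1) 'b': from fail(0)=0 chase 'b': 0 ⇒ 0;  out=∅∪out(0)=∅
  fail(6) 'c': from fail(0)=0 chase 'c': 0 ⇒ 0;  out=∅∪out(0)=∅
  fail(2) 'bc': from fail(1)=0 chase 'c': 0 ⇒ 6;  out=∅∪out(6)=∅
  fail(7) 'cd': from fail(6)=0 chase 'd': 0 ⇒ 0;  out=∅∪out(0)=∅
  fail(10) 'ca': from fail(6)=0 chase 'a': 0 ⇒ 0;  out={2}∪out(0)={2}
  fail(11) 'cb': from fail(6)=0 chase 'b': 0 ⇒ 1;  out=∅∪out(1)=∅
  fail(3) 'bcb': from fail(2)=6 chase 'b': 6 ⇒ 11;  out=∅∪out(11)=∅
  fail(8) 'cdd': from fail(7)=0 chase 'd': 0 ⇒ 0;  out=∅∪out(0)=∅
  fail(12) 'cba': from fail(11)=1 chase 'a': 1→0 ⇒ 0;  out=∅∪out(0)=∅
  fail(4) 'bcba': from fail(3)=11 chase 'a': 11 ⇒ 12;  out=∅∪out(12)=∅
  fail(9) 'cdda': from fail(8)=0 chase 'a': 0 ⇒ 0;  out={1}∪out(0)={1}
  fail(13) 'cbab': from fail(12)=0 chase 'b': 0 ⇒ 1;  out={3}∪out(1)={3}
  fail(5) 'bcbab': from fail(4)=12 chase 'b': 12 ⇒ 13;  out={0}∪out(13)={0,3}

Text stream:
[0] read 'c'  n0⇒n6
[1] read 'd'  n6⇒n7
[2] read 'd'  n7⇒n8
[3] read 'a'  n8⇒n9  ** P1@[0:3]
[4] read 'b'  n9⇒n1 (fail-walked)
[5] read 'c'  n1⇒n2
[6] read 'a'  n2⇒n10 (fail-walked)  ** P2@[5:6]
[7] read 'c'  n10⇒n6 (fail-walked)
[8] read 'c'  n6⇒n6 (fail-walked)
[9] read 'a'  n6⇒n10  ** P2@[8:9]
[10] read 'c'  n10⇒n6 (fail-walked)
[11] read 'a'  n6⇒n10  ** P2@[10:11]
[12] read 'a'  n10⇒n0 (fail-walked)
[13] read 'b'  n0⇒n1
[14] read 'b'  n1⇒n1 (fail-walked)
[15] read 'c'  n1⇒n2
[16] read 'b'  n2⇒n3
[17] read 'a'  n3⇒n4
[18] read 'b'  n4⇒n5  ** P0@[14:18],P3@[15:18]
[19] read 'c'  n5⇒n2 (fail-walked)
[20] read 'c'  n2⇒n6 (fail-walked)
[21] read 'b'  n6⇒n11
[22] read 'c'  n11⇒n2 (fail-walked)
[23] read 'b'  n2⇒n3
[24] read 'a'  n3⇒n4
[25] read 'b'  n4⇒n5  ** P0@[21:25],P3@[22:25]
[26] read 'c'  n5⇒n2 (fail-walked)

Matches: [[3,1],[6,2],[9,2],[11,2],[18,0],[18,3],[25,0],[25,3]]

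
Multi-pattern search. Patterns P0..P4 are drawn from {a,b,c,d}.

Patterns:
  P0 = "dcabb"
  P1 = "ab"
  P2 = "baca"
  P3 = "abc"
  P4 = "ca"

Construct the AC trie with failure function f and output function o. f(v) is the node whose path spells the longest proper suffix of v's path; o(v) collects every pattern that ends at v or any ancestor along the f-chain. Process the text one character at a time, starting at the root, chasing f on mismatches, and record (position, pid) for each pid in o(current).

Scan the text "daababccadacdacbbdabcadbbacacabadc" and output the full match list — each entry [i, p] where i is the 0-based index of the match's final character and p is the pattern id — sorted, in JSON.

Build:
Trie nodes:
  0='ε' goto a→6 b→8 c→13 d→1
  1='d' goto c→2
  2='dc' goto a→3
  3='dca' goto b→4
  4='dcab' goto b→5
  5='dcabb' goto ·  ←P0
  6='a' goto b→7
  7='ab' goto c→12  ←P1
  8='b' goto a→9
  9='ba' goto c→10
  10='bac' goto a→11
  11='baca' goto ·  ←P2
  12='abc' goto ·  ←P3
  13='c' goto a→14
  14='ca' goto ·  ←P4

BFS fail/out derivation:
  fail(1) 'd': from fail(0)=0 chase 'd': 0 ⇒ 0;  out=∅∪out(0)=∅
  fail(6) 'a': from fail(0)=0 chase 'a': 0 ⇒ 0;  out=∅∪out(0)=∅
  fail(8) 'b': from fail(0)=0 chase 'b': 0 ⇒ 0;  out=∅∪out(0)=∅
  fail(13) 'c': from fail(0)=0 chase 'c': 0 ⇒ 0;  out=∅∪out(0)=∅
  fail(2) 'dc': from fail(1)=0 chase 'c': 0 ⇒ 13;  out=∅∪out(13)=∅
  fail(7) 'ab': from fail(6)=0 chase 'b': 0 ⇒ 8;  out={1}∪out(8)={1}
  fail(9) 'ba': from fail(8)=0 chase 'a': 0 ⇒ 6;  out=∅∪out(6)=∅
  fail(14) 'ca': from fail(13)=0 chase 'a': 0 ⇒ 6;  out={4}∪out(6)={4}
  fail(3) 'dca': from fail(2)=13 chase 'a': 13 ⇒ 14;  out=∅∪out(14)={4}
  fail(10) 'bac': from fail(9)=6 chase 'c': 6→0 ⇒ 13;  out=∅∪out(13)=∅
  fail(12) 'abc': from fail(7)=8 chase 'c': 8→0 ⇒ 13;  out={3}∪out(13)={3}
  fail(4) 'dcab': from fail(3)=14 chase 'b': 14→6 ⇒ 7;  out=∅∪out(7)={1}
  fail(11) 'baca': from fail(10)=13 chase 'a': 13 ⇒ 14;  out={2}∪out(14)={2,4}
  fail(5) 'dcabb': from fail(4)=7 chase 'b': 7→8→0 ⇒ 8;  out={0}∪out(8)={0}

Scan:
i=0 'd': node 0→1
i=1 'a': node 1→6 (via fail)
i=2 'a': node 6→6 (via fail)
i=3 'b': node 6→7  emit P1@[2:3]
i=4 'a': node 7→9 (via fail)
i=5 'b': node 9→7 (via fail)  emit P1@[4:5]
i=6 'c': node 7→12  emit P3@[4:6]
i=7 'c': node 12→13 (via fail)
i=8 'a': node 13→14  emit P4@[7:8]
i=9 'd': node 14→1 (via fail)
i=10 'a': node 1→6 (via fail)
i=11 'c': node 6→13 (via fail)
i=12 'd': node 13→1 (via fail)
i=13 'a': node 1→6 (via fail)
i=14 'c': node 6→13 (via fail)
i=15 'b': node 13→8 (via fail)
i=16 'b': node 8→8 (via fail)
i=17 'd': node 8→1 (via fail)
i=18 'a': node 1→6 (via fail)
i=19 'b': node 6→7  emit P1@[18:19]
i=20 'c': node 7→12  emit P3@[18:20]
i=21 'a': node 12→14 (via fail)  emit P4@[20:21]
i=22 'd': node 14→1 (via fail)
i=23 'b': node 1→8 (via fail)
i=24 'b': node 8→8 (via fail)
i=25 'a': node 8→9
i=26 'c': node 9→10
i=27 'a': node 10→11  emit P2@[24:27],P4@[26:27]
i=28 'c': node 11→13 (via fail)
i=29 'a': node 13→14  emit P4@[28:29]
i=30 'b': node 14→7 (via fail)  emit P1@[29:30]
i=31 'a': node 7→9 (via fail)
i=32 'd': node 9→1 (via fail)
i=33 'c': node 1→2

Result: [[3,1],[5,1],[6,3],[8,4],[19,1],[20,3],[21,4],[27,2],[27,4],[29,4],[30,1]]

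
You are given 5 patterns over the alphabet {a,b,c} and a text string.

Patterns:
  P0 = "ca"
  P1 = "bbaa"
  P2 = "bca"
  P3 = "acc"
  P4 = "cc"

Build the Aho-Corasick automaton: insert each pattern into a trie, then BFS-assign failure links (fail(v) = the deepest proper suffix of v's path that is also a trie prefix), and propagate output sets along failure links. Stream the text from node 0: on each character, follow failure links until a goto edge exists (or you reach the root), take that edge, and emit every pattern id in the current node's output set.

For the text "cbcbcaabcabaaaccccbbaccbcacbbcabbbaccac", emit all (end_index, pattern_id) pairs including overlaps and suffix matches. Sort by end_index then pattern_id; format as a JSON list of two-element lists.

Construct AC machine:
Trie (insert patterns):
  n0 'ε': a→9 b→3 c→1
  n1 'c': a→2 c→12
  n2 'ca': ·  [P0 ends]
  n3 'b': b→4 c→7
  n4 'bb': a→5
  n5 'bba': a→6
  n6 'bbaa': ·  [P1 ends]
  n7 'bc': a→8
  n8 'bca': ·  [P2 ends]
  n9 'a': c→10
  n10 'ac': c→11
  n11 'acc': ·  [P3 ends]
  n12 'cc': ·  [P4 ends]

Failure links (BFS by depth):
  fail(1) 'c': from fail(0)=0 chase 'c': 0 ⇒ 0;  out=∅∪out(0)=∅
  fail(3) 'b': from fail(0)=0 chase 'b': 0 ⇒ 0;  out=∅∪out(0)=∅
  fail(9) 'a': from fail(0)=0 chase 'a': 0 ⇒ 0;  out=∅∪out(0)=∅
  fail(2) 'ca': from fail(1)=0 chase 'a': 0 ⇒ 9;  out={0}∪out(9)={0}
  fail(4) 'bb': from fail(3)=0 chase 'b': 0 ⇒ 3;  out=∅∪out(3)=∅
  fail(7) 'bc': from fail(3)=0 chase 'c': 0 ⇒ 1;  out=∅∪out(1)=∅
  fail(10) 'ac': from fail(9)=0 chase 'c': 0 ⇒ 1;  out=∅∪out(1)=∅
  fail(12) 'cc': from fail(1)=0 chase 'c': 0 ⇒ 1;  out={4}∪out(1)={4}
  fail(5) 'bba': from fail(4)=3 chase 'a': 3→0 ⇒ 9;  out=∅∪out(9)=∅
  fail(8) 'bca': from fail(7)=1 chase 'a': 1 ⇒ 2;  out={2}∪out(2)={0,2}
  fail(11) 'acc': from fail(10)=1 chase 'c': 1 ⇒ 12;  out={3}∪out(12)={3,4}
  fail(6) 'bbaa': from fail(5)=9 chase 'a': 9→0 ⇒ 9;  out={1}∪out(9)={1}

Scan:
i=0 'c': node 0→1
i=1 'b': node 1→3 (fail-walked)
i=2 'c': node 3→7
i=3 'b': node 7→3 (fail-walked)
i=4 'c': node 3→7
i=5 'a': node 7→8  ** P0@[4:5],P2@[3:5]
i=6 'a': node 8→9 (fail-walked)
i=7 'b': node 9→3 (fail-walked)
i=8 'c': node 3→7
i=9 'a': node 7→8  ** P0@[8:9],P2@[7:9]
i=10 'b': node 8→3 (fail-walked)
i=11 'a': node 3→9 (fail-walked)
i=12 'a': node 9→9 (fail-walked)
i=13 'a': node 9→9 (fail-walked)
i=14 'c': node 9→10
i=15 'c': node 10→11  ** P3@[13:15],P4@[14:15]
i=16 'c': node 11→12 (fail-walked)  ** P4@[15:16]
i=17 'c': node 12→12 (fail-walked)  ** P4@[16:17]
i=18 'b': node 12→3 (fail-walked)
i=19 'b': node 3→4
i=20 'a': node 4→5
i=21 'c': node 5→10 (fail-walked)
i=22 'c': node 10→11  ** P3@[20:22],P4@[21:22]
i=23 'b': node 11→3 (fail-walked)
i=24 'c': node 3→7
i=25 'a': node 7→8  ** P0@[24:25],P2@[23:25]
i=26 'c': node 8→10 (fail-walked)
i=27 'b': node 10→3 (fail-walked)
i=28 'b': node 3→4
i=29 'c': node 4→7 (fail-walked)
i=30 'a': node 7→8  ** P0@[29:30],P2@[28:30]
i=31 'b': node 8→3 (fail-walked)
i=32 'b': node 3→4
i=33 'b': node 4→4 (fail-walked)
i=34 'a': node 4→5
i=35 'c': node 5→10 (fail-walked)
i=36 'c': node 10→11  ** P3@[34:36],P4@[35:36]
i=37 'a': node 11→2 (fail-walked)  ** P0@[36:37]
i=38 'c': node 2→10 (fail-walked)

Result: [[5,0],[5,2],[9,0],[9,2],[15,3],[15,4],[16,4],[17,4],[22,3],[22,4],[25,0],[25,2],[30,0],[30,2],[36,3],[36,4],[37,0]]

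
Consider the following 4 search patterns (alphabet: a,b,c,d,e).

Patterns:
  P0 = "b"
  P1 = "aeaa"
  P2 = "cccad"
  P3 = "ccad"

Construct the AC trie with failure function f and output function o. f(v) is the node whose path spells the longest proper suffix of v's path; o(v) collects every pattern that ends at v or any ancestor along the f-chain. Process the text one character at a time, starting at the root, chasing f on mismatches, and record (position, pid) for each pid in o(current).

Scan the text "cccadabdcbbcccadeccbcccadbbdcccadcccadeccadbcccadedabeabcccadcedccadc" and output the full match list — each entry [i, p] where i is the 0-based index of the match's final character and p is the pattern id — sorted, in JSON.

Build:
Trie nodes:
  n0 'ε': a→2 b→1 c→6
  n1 'b': ·  [P0 ends]
  n2 'a': e→3
  n3 'ae': a→4
  n4 'aea': a→5
  n5 'aeaa': ·  [P1 ends]
  n6 'c': c→7
  n7 'cc': a→11 c→8
  n8 'ccc': a→9
  n9 'ccca': d→10
  n10 'cccad': ·  [P2 ends]
  n11 'cca': d→12
  n12 'ccad': ·  [P3 ends]

Failure links (BFS by depth):
  n1('b'): parent n0 fail=0; on 'b' 0 → fail=0;  out {0}∪∅={0}
  n2('a'): parent n0 fail=0; on 'a' 0 → fail=0;  out ∅∪∅=∅
  n6('c'): parent n0 fail=0; on 'c' 0 → fail=0;  out ∅∪∅=∅
  n3('ae'): parent n2 fail=0; on 'e' 0 → fail=0;  out ∅∪∅=∅
  n7('cc'): parent n6 fail=0; on 'c' 0 → fail=6;  out ∅∪∅=∅
  n4('aea'): parent n3 fail=0; on 'a' 0 → fail=2;  out ∅∪∅=∅
  n8('ccc'): parent n7 fail=6; on 'c' 6 → fail=7;  out ∅∪∅=∅
  n11('cca'): parent n7 fail=6; on 'a' 6→0 → fail=2;  out ∅∪∅=∅
  n5('aeaa'): parent n4 fail=2; on 'a' 2→0 → fail=2;  out {1}∪∅={1}
  n9('ccca'): parent n8 fail=7; on 'a' 7 → fail=11;  out ∅∪∅=∅
  n12('ccad'): parent n11 fail=2; on 'd' 2→0 → fail=0;  out {3}∪∅={3}
  n10('cccad'): parent n9 fail=11; on 'd' 11 → fail=12;  out {2}∪{3}={2,3}

Run:
pos 0 'c': at 6
pos 1 'c': at 7
pos 2 'c': at 8
pos 3 'a': at 9
pos 4 'd': at 10  emit P2@[0:4],P3@[1:4]
pos 5 'a': at 2 (fail-walked)
pos 6 'b': at 1 (fail-walked)  emit P0@[6:6]
pos 7 'd': at 0 (fail-walked)
pos 8 'c': at 6
pos 9 'b': at 1 (fail-walked)  emit P0@[9:9]
pos 10 'b': at 1 (fail-walked)  emit P0@[10:10]
pos 11 'c': at 6 (fail-walked)
pos 12 'c': at 7
pos 13 'c': at 8
pos 14 'a': at 9
pos 15 'd': at 10  emit P2@[11:15],P3@[12:15]
pos 16 'e': at 0 (fail-walked)
pos 17 'c': at 6
pos 18 'c': at 7
pos 19 'b': at 1 (fail-walked)  emit P0@[19:19]
pos 20 'c': at 6 (fail-walked)
pos 21 'c': at 7
pos 22 'c': at 8
pos 23 'a': at 9
pos 24 'd': at 10  emit P2@[20:24],P3@[21:24]
pos 25 'b': at 1 (fail-walked)  emit P0@[25:25]
pos 26 'b': at 1 (fail-walked)  emit P0@[26:26]
pos 27 'd': at 0 (fail-walked)
pos 28 'c': at 6
pos 29 'c': at 7
pos 30 'c': at 8
pos 31 'a': at 9
pos 32 'd': at 10  emit P2@[28:32],P3@[29:32]
pos 33 'c': at 6 (fail-walked)
pos 34 'c': at 7
pos 35 'c': at 8
pos 36 'a': at 9
pos 37 'd': at 10  emit P2@[33:37],P3@[34:37]
pos 38 'e': at 0 (fail-walked)
pos 39 'c': at 6
pos 40 'c': at 7
pos 41 'a': at 11
pos 42 'd': at 12  emit P3@[39:42]
pos 43 'b': at 1 (fail-walked)  emit P0@[43:43]
pos 44 'c': at 6 (fail-walked)
pos 45 'c': at 7
pos 46 'c': at 8
pos 47 'a': at 9
pos 48 'd': at 10  emit P2@[44:48],P3@[45:48]
pos 49 'e': at 0 (fail-walked)
pos 50 'd': at 0
pos 51 'a': at 2
pos 52 'b': at 1 (fail-walked)  emit P0@[52:52]
pos 53 'e': at 0 (fail-walked)
pos 54 'a': at 2
pos 55 'b': at 1 (fail-walked)  emit P0@[55:55]
pos 56 'c': at 6 (fail-walked)
pos 57 'c': at 7
pos 58 'c': at 8
pos 59 'a': at 9
pos 60 'd': at 10  emit P2@[56:60],P3@[57:60]
pos 61 'c': at 6 (fail-walked)
pos 62 'e': at 0 (fail-walked)
pos 63 'd': at 0
pos 64 'c': at 6
pos 65 'c': at 7
pos 66 'a': at 11
pos 67 'd': at 12  emit P3@[64:67]
pos 68 'c': at 6 (fail-walked)

Matches: [[4,2],[4,3],[6,0],[9,0],[10,0],[15,2],[15,3],[19,0],[24,2],[24,3],[25,0],[26,0],[32,2],[32,3],[37,2],[37,3],[42,3],[43,0],[48,2],[48,3],[52,0],[55,0],[60,2],[60,3],[67,3]]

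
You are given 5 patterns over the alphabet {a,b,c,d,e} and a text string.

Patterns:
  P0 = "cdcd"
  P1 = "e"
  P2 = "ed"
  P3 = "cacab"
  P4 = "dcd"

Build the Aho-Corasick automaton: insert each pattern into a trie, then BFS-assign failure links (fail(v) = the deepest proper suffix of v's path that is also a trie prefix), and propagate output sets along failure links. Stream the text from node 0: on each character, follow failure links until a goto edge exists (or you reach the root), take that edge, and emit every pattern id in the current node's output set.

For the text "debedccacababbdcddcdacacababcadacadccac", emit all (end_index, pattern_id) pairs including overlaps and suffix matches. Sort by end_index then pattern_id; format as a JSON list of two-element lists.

Construct AC machine:
Trie (insert patterns):
  n0 'ε': c→1 d→11 e→5
  n1 'c': a→7 d→2
  n2 'cd': c→3
  n3 'cdc': d→4
  n4 'cdcd': ·  [P0 ends]
  n5 'e': d→6  [P1 ends]
  n6 'ed': ·  [P2 ends]
  n7 'ca': c→8
  n8 'cac': a→9
  n9 'caca': b→10
  n10 'cacab': ·  [P3 ends]
  n11 'd': c→12
  n12 'dc': d→13
  n13 'dcd': ·  [P4 ends]

BFS fail/out derivation:
  fail(1) 'c': from fail(0)=0 chase 'c': 0 ⇒ 0;  out=∅∪out(0)=∅
  fail(5) 'e': from fail(0)=0 chase 'e': 0 ⇒ 0;  out={1}∪out(0)={1}
  fail(11) 'd': from fail(0)=0 chase 'd': 0 ⇒ 0;  out=∅∪out(0)=∅
  fail(2) 'cd': from fail(1)=0 chase 'd': 0 ⇒ 11;  out=∅∪out(11)=∅
  fail(6) 'ed': from fail(5)=0 chase 'd': 0 ⇒ 11;  out={2}∪out(11)={2}
  fail(7) 'ca': from fail(1)=0 chase 'a': 0 ⇒ 0;  out=∅∪out(0)=∅
  fail(12) 'dc': from fail(11)=0 chase 'c': 0 ⇒ 1;  out=∅∪out(1)=∅
  fail(3) 'cdc': from fail(2)=11 chase 'c': 11 ⇒ 12;  out=∅∪out(12)=∅
  fail(8) 'cac': from fail(7)=0 chase 'c': 0 ⇒ 1;  out=∅∪out(1)=∅
  fail(13) 'dcd': from fail(12)=1 chase 'd': 1 ⇒ 2;  out={4}∪out(2)={4}
  fail(4) 'cdcd': from fail(3)=12 chase 'd': 12 ⇒ 13;  out={0}∪out(13)={0,4}
  fail(9) 'caca': from fail(8)=1 chase 'a': 1 ⇒ 7;  out=∅∪out(7)=∅
  fail(10) 'cacab': from fail(9)=7 chase 'b': 7→0 ⇒ 0;  out={3}∪out(0)={3}

Text stream:
pos 0 'd': at 11
pos 1 'e': at 5 (fail-walked)  emit P1@[1:1]
pos 2 'b': at 0 (fail-walked)
pos 3 'e': at 5  emit P1@[3:3]
pos 4 'd': at 6  emit P2@[3:4]
pos 5 'c': at 12 (fail-walked)
pos 6 'c': at 1 (fail-walked)
pos 7 'a': at 7
pos 8 'c': at 8
pos 9 'a': at 9
pos 10 'b': at 10  emit P3@[6:10]
pos 11 'a': at 0 (fail-walked)
pos 12 'b': at 0
pos 13 'b': at 0
pos 14 'd': at 11
pos 15 'c': at 12
pos 16 'd': at 13  emit P4@[14:16]
pos 17 'd': at 11 (fail-walked)
pos 18 'c': at 12
pos 19 'd': at 13  emit P4@[17:19]
pos 20 'a': at 0 (fail-walked)
pos 21 'c': at 1
pos 22 'a': at 7
pos 23 'c': at 8
pos 24 'a': at 9
pos 25 'b': at 10  emit P3@[21:25]
pos 26 'a': at 0 (fail-walked)
pos 27 'b': at 0
pos 28 'c': at 1
pos 29 'a': at 7
pos 30 'd': at 11 (fail-walked)
pos 31 'a': at 0 (fail-walked)
pos 32 'c': at 1
pos 33 'a': at 7
pos 34 'd': at 11 (fail-walked)
pos 35 'c': at 12
pos 36 'c': at 1 (fail-walked)
pos 37 'a': at 7
pos 38 'c': at 8

Result: [[1,1],[3,1],[4,2],[10,3],[16,4],[19,4],[25,3]]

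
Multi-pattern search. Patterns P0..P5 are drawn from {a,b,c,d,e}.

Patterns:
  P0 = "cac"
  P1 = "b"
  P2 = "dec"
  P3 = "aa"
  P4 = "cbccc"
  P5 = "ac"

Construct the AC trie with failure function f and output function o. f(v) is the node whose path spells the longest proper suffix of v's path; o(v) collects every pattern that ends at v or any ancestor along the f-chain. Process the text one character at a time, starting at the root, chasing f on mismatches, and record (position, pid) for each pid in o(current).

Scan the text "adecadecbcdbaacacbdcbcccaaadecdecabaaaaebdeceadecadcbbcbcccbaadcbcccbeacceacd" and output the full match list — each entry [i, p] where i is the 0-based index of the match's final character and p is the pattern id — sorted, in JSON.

Construct AC machine:
Trie nodes:
  0='ε' goto a→8 b→4 c→1 d→5
  1='c' goto a→2 b→10
  2='ca' goto c→3
  3='cac' goto ·  [P0 ends]
  4='b' goto ·  [P1 ends]
  5='d' goto e→6
  6='de' goto c→7
  7='dec' goto ·  [P2 ends]
  8='a' goto a→9 c→14
  9='aa' goto ·  [P3 ends]
  10='cb' goto c→11
  11='cbc' goto c→12
  12='cbcc' goto c→13
  13='cbccc' goto ·  [P4 ends]
  14='ac' goto ·  [P5 ends]

Failure links (BFS by depth):
  fail(1) 'c': from fail(0)=0 chase 'c': 0 ⇒ 0;  out=∅∪out(0)=∅
  fail(4) 'b': from fail(0)=0 chase 'b': 0 ⇒ 0;  out={1}∪out(0)={1}
  fail(5) 'd': from fail(0)=0 chase 'd': 0 ⇒ 0;  out=∅∪out(0)=∅
  fail(8) 'a': from fail(0)=0 chase 'a': 0 ⇒ 0;  out=∅∪out(0)=∅
  fail(2) 'ca': from fail(1)=0 chase 'a': 0 ⇒ 8;  out=∅∪out(8)=∅
  fail(6) 'de': from fail(5)=0 chase 'e': 0 ⇒ 0;  out=∅∪out(0)=∅
  fail(9) 'aa': from fail(8)=0 chase 'a': 0 ⇒ 8;  out={3}∪out(8)={3}
  fail(10) 'cb': from fail(1)=0 chase 'b': 0 ⇒ 4;  out=∅∪out(4)={1}
  fail(14) 'ac': from fail(8)=0 chase 'c': 0 ⇒ 1;  out={5}∪out(1)={5}
  fail(3) 'cac': from fail(2)=8 chase 'c': 8 ⇒ 14;  out={0}∪out(14)={0,5}
  fail(7) 'dec': from fail(6)=0 chase 'c': 0 ⇒ 1;  out={2}∪out(1)={2}
  fail(11) 'cbc': from fail(10)=4 chase 'c': 4→0 ⇒ 1;  out=∅∪out(1)=∅
  fail(12) 'cbcc': from fail(11)=1 chase 'c': 1→0 ⇒ 1;  out=∅∪out(1)=∅
  fail(13) 'cbccc': from fail(12)=1 chase 'c': 1→0 ⇒ 1;  out={4}∪out(1)={4}

Text stream:
i=0 'a': node 0→8
i=1 'd': node 8→5 (via fail)
i=2 'e': node 5→6
i=3 'c': node 6→7  ** P2@[1:3]
i=4 'a': node 7→2 (via fail)
i=5 'd': node 2→5 (via fail)
i=6 'e': node 5→6
i=7 'c': node 6→7  ** P2@[5:7]
i=8 'b': node 7→10 (via fail)  ** P1@[8:8]
i=9 'c': node 10→11
i=10 'd': node 11→5 (via fail)
i=11 'b': node 5→4 (via fail)  ** P1@[11:11]
i=12 'a': node 4→8 (via fail)
i=13 'a': node 8→9  ** P3@[12:13]
i=14 'c': node 9→14 (via fail)  ** P5@[13:14]
i=15 'a': node 14→2 (via fail)
i=16 'c': node 2→3  ** P0@[14:16],P5@[15:16]
i=17 'b': node 3→10 (via fail)  ** P1@[17:17]
i=18 'd': node 10→5 (via fail)
i=19 'c': node 5→1 (via fail)
i=20 'b': node 1→10  ** P1@[20:20]
i=21 'c': node 10→11
i=22 'c': node 11→12
i=23 'c': node 12→13  ** P4@[19:23]
i=24 'a': node 13→2 (via fail)
i=25 'a': node 2→9 (via fail)  ** P3@[24:25]
i=26 'a': node 9→9 (via fail)  ** P3@[25:26]
i=27 'd': node 9→5 (via fail)
i=28 'e': node 5→6
i=29 'c': node 6→7  ** P2@[27:29]
i=30 'd': node 7→5 (via fail)
i=31 'e': node 5→6
i=32 'c': node 6→7  ** P2@[30:32]
i=33 'a': node 7→2 (via fail)
i=34 'b': node 2→4 (via fail)  ** P1@[34:34]
i=35 'a': node 4→8 (via fail)
i=36 'a': node 8→9  ** P3@[35:36]
i=37 'a': node 9→9 (via fail)  ** P3@[36:37]
i=38 'a': node 9→9 (via fail)  ** P3@[37:38]
i=39 'e': node 9→0 (via fail)
i=40 'b': node 0→4  ** P1@[40:40]
i=41 'd': node 4→5 (via fail)
i=42 'e': node 5→6
i=43 'c': node 6→7  ** P2@[41:43]
i=44 'e': node 7→0 (via fail)
i=45 'a': node 0→8
i=46 'd': node 8→5 (via fail)
i=47 'e': node 5→6
i=48 'c': node 6→7  ** P2@[46:48]
i=49 'a': node 7→2 (via fail)
i=50 'd': node 2→5 (via fail)
i=51 'c': node 5→1 (via fail)
i=52 'b': node 1→10  ** P1@[52:52]
i=53 'b': node 10→4 (via fail)  ** P1@[53:53]
i=54 'c': node 4→1 (via fail)
i=55 'b': node 1→10  ** P1@[55:55]
i=56 'c': node 10→11
i=57 'c': node 11→12
i=58 'c': node 12→13  ** P4@[54:58]
i=59 'b': node 13→10 (via fail)  ** P1@[59:59]
i=60 'a': node 10→8 (via fail)
i=61 'a': node 8→9  ** P3@[60:61]
i=62 'd': node 9→5 (via fail)
i=63 'c': node 5→1 (via fail)
i=64 'b': node 1→10  ** P1@[64:64]
i=65 'c': node 10→11
i=66 'c': node 11→12
i=67 'c': node 12→13  ** P4@[63:67]
i=68 'b': node 13→10 (via fail)  ** P1@[68:68]
i=69 'e': node 10→0 (via fail)
i=70 'a': node 0→8
i=71 'c': node 8→14  ** P5@[70:71]
i=72 'c': node 14→1 (via fail)
i=73 'e': node 1→0 (via fail)
i=74 'a': node 0→8
i=75 'c': node 8→14  ** P5@[74:75]
i=76 'd': node 14→5 (via fail)

Matches: [[3,2],[7,2],[8,1],[11,1],[13,3],[14,5],[16,0],[16,5],[17,1],[20,1],[23,4],[25,3],[26,3],[29,2],[32,2],[34,1],[36,3],[37,3],[38,3],[40,1],[43,2],[48,2],[52,1],[53,1],[55,1],[58,4],[59,1],[61,3],[64,1],[67,4],[68,1],[71,5],[75,5]]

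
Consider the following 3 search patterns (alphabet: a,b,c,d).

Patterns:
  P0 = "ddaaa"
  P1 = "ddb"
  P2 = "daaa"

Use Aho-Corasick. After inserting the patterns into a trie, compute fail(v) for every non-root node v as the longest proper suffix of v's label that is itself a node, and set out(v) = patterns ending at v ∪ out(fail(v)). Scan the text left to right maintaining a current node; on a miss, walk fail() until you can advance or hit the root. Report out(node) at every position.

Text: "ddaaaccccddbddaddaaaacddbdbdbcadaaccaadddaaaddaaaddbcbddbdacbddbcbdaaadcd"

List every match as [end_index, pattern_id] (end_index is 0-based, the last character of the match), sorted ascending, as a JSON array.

Build:
Trie (insert patterns):
  n0 'ε': d→1
  n1 'd': a→7 d→2
  n2 'dd': a→3 b→6
  n3 'dda': a→4
  n4 'ddaa': a→5
  n5 'ddaaa': ·  [P0 ends]
  n6 'ddb': ·  [P1 ends]
  n7 'da': a→8
  n8 'daa': a→9
  n9 'daaa': ·  [P2 ends]

BFS fail/out derivation:
  fail(1) 'd': from fail(0)=0 chase 'd': 0 ⇒ 0;  out=∅∪out(0)=∅
  fail(2) 'dd': from fail(1)=0 chase 'd': 0 ⇒ 1;  out=∅∪out(1)=∅
  fail(7) 'da': from fail(1)=0 chase 'a': 0 ⇒ 0;  out=∅∪out(0)=∅
  fail(3) 'dda': from fail(2)=1 chase 'a': 1 ⇒ 7;  out=∅∪out(7)=∅
  fail(6) 'ddb': from fail(2)=1 chase 'b': 1→0 ⇒ 0;  out={1}∪out(0)={1}
  fail(8) 'daa': from fail(7)=0 chase 'a': 0 ⇒ 0;  out=∅∪out(0)=∅
  fail(4) 'ddaa': from fail(3)=7 chase 'a': 7 ⇒ 8;  out=∅∪out(8)=∅
  fail(9) 'daaa': from fail(8)=0 chase 'a': 0 ⇒ 0;  out={2}∪out(0)={2}
  fail(5) 'ddaaa': from fail(4)=8 chase 'a': 8 ⇒ 9;  out={0}∪out(9)={0,2}

Run:
pos 0 'd': at 1
pos 1 'd': at 2
pos 2 'a': at 3
pos 3 'a': at 4
pos 4 'a': at 5  ** P0@[0:4],P2@[1:4]
pos 5 'c': at 0 (fail-walked)
pos 6 'c': at 0
pos 7 'c': at 0
pos 8 'c': at 0
pos 9 'd': at 1
pos 10 'd': at 2
pos 11 'b': at 6  ** P1@[9:11]
pos 12 'd': at 1 (fail-walked)
pos 13 'd': at 2
pos 14 'a': at 3
pos 15 'd': at 1 (fail-walked)
pos 16 'd': at 2
pos 17 'a': at 3
pos 18 'a': at 4
pos 19 'a': at 5  ** P0@[15:19],P2@[16:19]
pos 20 'a': at 0 (fail-walked)
pos 21 'c': at 0
pos 22 'd': at 1
pos 23 'd': at 2
pos 24 'b': at 6  ** P1@[22:24]
pos 25 'd': at 1 (fail-walked)
pos 26 'b': at 0 (fail-walked)
pos 27 'd': at 1
pos 28 'b': at 0 (fail-walked)
pos 29 'c': at 0
pos 30 'a': at 0
pos 31 'd': at 1
pos 32 'a': at 7
pos 33 'a': at 8
pos 34 'c': at 0 (fail-walked)
pos 35 'c': at 0
pos 36 'a': at 0
pos 37 'a': at 0
pos 38 'd': at 1
pos 39 'd': at 2
pos 40 'd': at 2 (fail-walked)
pos 41 'a': at 3
pos 42 'a': at 4
pos 43 'a': at 5  ** P0@[39:43],P2@[40:43]
pos 44 'd': at 1 (fail-walked)
pos 45 'd': at 2
pos 46 'a': at 3
pos 47 'a': at 4
pos 48 'a': at 5  ** P0@[44:48],P2@[45:48]
pos 49 'd': at 1 (fail-walked)
pos 50 'd': at 2
pos 51 'b': at 6  ** P1@[49:51]
pos 52 'c': at 0 (fail-walked)
pos 53 'b': at 0
pos 54 'd': at 1
pos 55 'd': at 2
pos 56 'b': at 6  ** P1@[54:56]
pos 57 'd': at 1 (fail-walked)
pos 58 'a': at 7
pos 59 'c': at 0 (fail-walked)
pos 60 'b': at 0
pos 61 'd': at 1
pos 62 'd': at 2
pos 63 'b': at 6  ** P1@[61:63]
pos 64 'c': at 0 (fail-walked)
pos 65 'b': at 0
pos 66 'd': at 1
pos 67 'a': at 7
pos 68 'a': at 8
pos 69 'a': at 9  ** P2@[66:69]
pos 70 'd': at 1 (fail-walked)
pos 71 'c': at 0 (fail-walked)
pos 72 'd': at 1

Result: [[4,0],[4,2],[11,1],[19,0],[19,2],[24,1],[43,0],[43,2],[48,0],[48,2],[51,1],[56,1],[63,1],[69,2]]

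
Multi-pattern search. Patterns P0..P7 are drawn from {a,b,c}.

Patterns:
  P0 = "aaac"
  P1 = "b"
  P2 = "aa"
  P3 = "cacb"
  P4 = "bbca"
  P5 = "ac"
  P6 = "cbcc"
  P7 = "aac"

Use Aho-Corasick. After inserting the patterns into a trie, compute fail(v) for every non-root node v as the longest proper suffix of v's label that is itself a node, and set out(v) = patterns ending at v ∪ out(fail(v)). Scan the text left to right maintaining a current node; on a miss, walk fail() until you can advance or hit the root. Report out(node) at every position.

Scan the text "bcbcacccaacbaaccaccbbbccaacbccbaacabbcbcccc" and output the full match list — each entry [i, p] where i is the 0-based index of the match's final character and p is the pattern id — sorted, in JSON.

Construct AC machine:
Trie nodes:
  0='ε' goto a→1 b→5 c→6
  1='a' goto a→2 c→13
  2='aa' goto a→3 c→17  ←P2
  3='aaa' goto c→4
  4='aaac' goto ·  ←P0
  5='b' goto b→10  ←P1
  6='c' goto a→7 b→14
  7='ca' goto c→8
  8='cac' goto b→9
  9='cacb' goto ·  ←P3
  10='bb' goto c→11
  11='bbc' goto a→12
  12='bbca' goto ·  ←P4
  13='ac' goto ·  ←P5
  14='cb' goto c→15
  15='cbc' goto c→16
  16='cbcc' goto ·  ←P6
  17='aac' goto ·  ←P7

Failure links (BFS by depth):
  fail(1) 'a': from fail(0)=0 chase 'a': 0 ⇒ 0;  out=∅∪out(0)=∅
  fail(5) 'b': from fail(0)=0 chase 'b': 0 ⇒ 0;  out={1}∪out(0)={1}
  fail(6) 'c': from fail(0)=0 chase 'c': 0 ⇒ 0;  out=∅∪out(0)=∅
  fail(2) 'aa': from fail(1)=0 chase 'a': 0 ⇒ 1;  out={2}∪out(1)={2}
  fail(7) 'ca': from fail(6)=0 chase 'a': 0 ⇒ 1;  out=∅∪out(1)=∅
  fail(10) 'bb': from fail(5)=0 chase 'b': 0 ⇒ 5;  out=∅∪out(5)={1}
  fail(13) 'ac': from fail(1)=0 chase 'c': 0 ⇒ 6;  out={5}∪out(6)={5}
  fail(14) 'cb': from fail(6)=0 chase 'b': 0 ⇒ 5;  out=∅∪out(5)={1}
  fail(3) 'aaa': from fail(2)=1 chase 'a': 1 ⇒ 2;  out=∅∪out(2)={2}
  fail(8) 'cac': from fail(7)=1 chase 'c': 1 ⇒ 13;  out=∅∪out(13)={5}
  fail(11) 'bbc': from fail(10)=5 chase 'c': 5→0 ⇒ 6;  out=∅∪out(6)=∅
  fail(15) 'cbc': from fail(14)=5 chase 'c': 5→0 ⇒ 6;  out=∅∪out(6)=∅
  fail(17) 'aac': from fail(2)=1 chase 'c': 1 ⇒ 13;  out={7}∪out(13)={5,7}
  fail(4) 'aaac': from fail(3)=2 chase 'c': 2 ⇒ 17;  out={0}∪out(17)={0,5,7}
  fail(9) 'cacb': from fail(8)=13 chase 'b': 13→6 ⇒ 14;  out={3}∪out(14)={1,3}
  fail(12) 'bbca': from fail(11)=6 chase 'a': 6 ⇒ 7;  out={4}∪out(7)={4}
  fail(16) 'cbcc': from fail(15)=6 chase 'c': 6→0 ⇒ 6;  out={6}∪out(6)={6}

Run:
pos 0 'b': at 5  → match P1@[0:0]
pos 1 'c': at 6 (via fail)
pos 2 'b': at 14  → match P1@[2:2]
pos 3 'c': at 15
pos 4 'a': at 7 (via fail)
pos 5 'c': at 8  → match P5@[4:5]
pos 6 'c': at 6 (via fail)
pos 7 'c': at 6 (via fail)
pos 8 'a': at 7
pos 9 'a': at 2 (via fail)  → match P2@[8:9]
pos 10 'c': at 17  → match P5@[9:10],P7@[8:10]
pos 11 'b': at 14 (via fail)  → match P1@[11:11]
pos 12 'a': at 1 (via fail)
pos 13 'a': at 2  → match P2@[12:13]
pos 14 'c': at 17  → match P5@[13:14],P7@[12:14]
pos 15 'c': at 6 (via fail)
pos 16 'a': at 7
pos 17 'c': at 8  → match P5@[16:17]
pos 18 'c': at 6 (via fail)
pos 19 'b': at 14  → match P1@[19:19]
pos 20 'b': at 10 (via fail)  → match P1@[20:20]
pos 21 'b': at 10 (via fail)  → match P1@[21:21]
pos 22 'c': at 11
pos 23 'c': at 6 (via fail)
pos 24 'a': at 7
pos 25 'a': at 2 (via fail)  → match P2@[24:25]
pos 26 'c': at 17  → match P5@[25:26],P7@[24:26]
pos 27 'b': at 14 (via fail)  → match P1@[27:27]
pos 28 'c': at 15
pos 29 'c': at 16  → match P6@[26:29]
pos 30 'b': at 14 (via fail)  → match P1@[30:30]
pos 31 'a': at 1 (via fail)
pos 32 'a': at 2  → match P2@[31:32]
pos 33 'c': at 17  → match P5@[32:33],P7@[31:33]
pos 34 'a': at 7 (via fail)
pos 35 'b': at 5 (via fail)  → match P1@[35:35]
pos 36 'b': at 10  → match P1@[36:36]
pos 37 'c': at 11
pos 38 'b': at 14 (via fail)  → match P1@[38:38]
pos 39 'c': at 15
pos 40 'c': at 16  → match P6@[37:40]
pos 41 'c': at 6 (via fail)
pos 42 'c': at 6 (via fail)

Matches: [[0,1],[2,1],[5,5],[9,2],[10,5],[10,7],[11,1],[13,2],[14,5],[14,7],[17,5],[19,1],[20,1],[21,1],[25,2],[26,5],[26,7],[27,1],[29,6],[30,1],[32,2],[33,5],[33,7],[35,1],[36,1],[38,1],[40,6]]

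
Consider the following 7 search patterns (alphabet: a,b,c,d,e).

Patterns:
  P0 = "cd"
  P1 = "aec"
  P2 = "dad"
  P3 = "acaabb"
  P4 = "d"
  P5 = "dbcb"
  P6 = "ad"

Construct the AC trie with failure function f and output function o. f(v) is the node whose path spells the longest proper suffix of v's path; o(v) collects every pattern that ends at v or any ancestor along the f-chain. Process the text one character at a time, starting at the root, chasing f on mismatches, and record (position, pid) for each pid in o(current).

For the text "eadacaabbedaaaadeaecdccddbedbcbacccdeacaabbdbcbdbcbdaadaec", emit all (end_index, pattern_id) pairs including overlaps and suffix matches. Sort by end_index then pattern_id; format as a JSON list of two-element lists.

Build automaton:
Trie nodes:
  0='ε' goto a→3 c→1 d→6
  1='c' goto d→2
  2='cd' goto ·  [P0 ends]
  3='a' goto c→9 d→17 e→4
  4='ae' goto c→5
  5='aec' goto ·  [P1 ends]
  6='d' goto a→7 b→14  [P4 ends]
  7='da' goto d→8
  8='dad' goto ·  [P2 ends]
  9='ac' goto a→10
  10='aca' goto a→11
  11='acaa' goto b→12
  12='acaab' goto b→13
  13='acaabb' goto ·  [P3 ends]
  14='db' goto c→15
  15='dbc' goto b→16
  16='dbcb' goto ·  [P5 ends]
  17='ad' goto ·  [P6 ends]

BFS fail/out derivation:
  fail(1) 'c': from fail(0)=0 chase 'c': 0 ⇒ 0;  out=∅∪out(0)=∅
  fail(3) 'a': from fail(0)=0 chase 'a': 0 ⇒ 0;  out=∅∪out(0)=∅
  fail(6) 'd': from fail(0)=0 chase 'd': 0 ⇒ 0;  out={4}∪out(0)={4}
  fail(2) 'cd': from fail(1)=0 chase 'd': 0 ⇒ 6;  out={0}∪out(6)={0,4}
  fail(4) 'ae': from fail(3)=0 chase 'e': 0 ⇒ 0;  out=∅∪out(0)=∅
  fail(7) 'da': from fail(6)=0 chase 'a': 0 ⇒ 3;  out=∅∪out(3)=∅
  fail(9) 'ac': from fail(3)=0 chase 'c': 0 ⇒ 1;  out=∅∪out(1)=∅
  fail(14) 'db': from fail(6)=0 chase 'b': 0 ⇒ 0;  out=∅∪out(0)=∅
  fail(17) 'ad': from fail(3)=0 chase 'd': 0 ⇒ 6;  out={6}∪out(6)={4,6}
  fail(5) 'aec': from fail(4)=0 chase 'c': 0 ⇒ 1;  out={1}∪out(1)={1}
  fail(8) 'dad': from fail(7)=3 chase 'd': 3 ⇒ 17;  out={2}∪out(17)={2,4,6}
  fail(10) 'aca': from fail(9)=1 chase 'a': 1→0 ⇒ 3;  out=∅∪out(3)=∅
  fail(15) 'dbc': from fail(14)=0 chase 'c': 0 ⇒ 1;  out=∅∪out(1)=∅
  fail(11) 'acaa': from fail(10)=3 chase 'a': 3→0 ⇒ 3;  out=∅∪out(3)=∅
  fail(16) 'dbcb': from fail(15)=1 chase 'b': 1→0 ⇒ 0;  out={5}∪out(0)={5}
  fail(12) 'acaab': from fail(11)=3 chase 'b': 3→0 ⇒ 0;  out=∅∪out(0)=∅
  fail(13) 'acaabb': from fail(12)=0 chase 'b': 0 ⇒ 0;  out={3}∪out(0)={3}

Scan:
[0] read 'e'  n0⇒n0
[1] read 'a'  n0⇒n3
[2] read 'd'  n3⇒n17  emit P4@[2:2],P6@[1:2]
[3] read 'a'  n17⇒n7 ·f
[4] read 'c'  n7⇒n9 ·f
[5] read 'a'  n9⇒n10
[6] read 'a'  n10⇒n11
[7] read 'b'  n11⇒n12
[8] read 'b'  n12⇒n13  emit P3@[3:8]
[9] read 'e'  n13⇒n0 ·f
[10] read 'd'  n0⇒n6  emit P4@[10:10]
[11] read 'a'  n6⇒n7
[12] read 'a'  n7⇒n3 ·f
[13] read 'a'  n3⇒n3 ·f
[14] read 'a'  n3⇒n3 ·f
[15] read 'd'  n3⇒n17  emit P4@[15:15],P6@[14:15]
[16] read 'e'  n17⇒n0 ·f
[17] read 'a'  n0⇒n3
[18] read 'e'  n3⇒n4
[19] read 'c'  n4⇒n5  emit P1@[17:19]
[20] read 'd'  n5⇒n2 ·f  emit P0@[19:20],P4@[20:20]
[21] read 'c'  n2⇒n1 ·f
[22] read 'c'  n1⇒n1 ·f
[23] read 'd'  n1⇒n2  emit P0@[22:23],P4@[23:23]
[24] read 'd'  n2⇒n6 ·f  emit P4@[24:24]
[25] read 'b'  n6⇒n14
[26] read 'e'  n14⇒n0 ·f
[27] read 'd'  n0⇒n6  emit P4@[27:27]
[28] read 'b'  n6⇒n14
[29] read 'c'  n14⇒n15
[30] read 'b'  n15⇒n16  emit P5@[27:30]
[31] read 'a'  n16⇒n3 ·f
[32] read 'c'  n3⇒n9
[33] read 'c'  n9⇒n1 ·f
[34] read 'c'  n1⇒n1 ·f
[35] read 'd'  n1⇒n2  emit P0@[34:35],P4@[35:35]
[36] read 'e'  n2⇒n0 ·f
[37] read 'a'  n0⇒n3
[38] read 'c'  n3⇒n9
[39] read 'a'  n9⇒n10
[40] read 'a'  n10⇒n11
[41] read 'b'  n11⇒n12
[42] read 'b'  n12⇒n13  emit P3@[37:42]
[43] read 'd'  n13⇒n6 ·f  emit P4@[43:43]
[44] read 'b'  n6⇒n14
[45] read 'c'  n14⇒n15
[46] read 'b'  n15⇒n16  emit P5@[43:46]
[47] read 'd'  n16⇒n6 ·f  emit P4@[47:47]
[48] read 'b'  n6⇒n14
[49] read 'c'  n14⇒n15
[50] read 'b'  n15⇒n16  emit P5@[47:50]
[51] read 'd'  n16⇒n6 ·f  emit P4@[51:51]
[52] read 'a'  n6⇒n7
[53] read 'a'  n7⇒n3 ·f
[54] read 'd'  n3⇒n17  emit P4@[54:54],P6@[53:54]
[55] read 'a'  n17⇒n7 ·f
[56] read 'e'  n7⇒n4 ·f
[57] read 'c'  n4⇒n5  emit P1@[55:57]

Result: [[2,4],[2,6],[8,3],[10,4],[15,4],[15,6],[19,1],[20,0],[20,4],[23,0],[23,4],[24,4],[27,4],[30,5],[35,0],[35,4],[42,3],[43,4],[46,5],[47,4],[50,5],[51,4],[54,4],[54,6],[57,1]]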